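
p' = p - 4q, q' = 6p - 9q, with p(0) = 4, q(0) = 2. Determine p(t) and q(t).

Coefficient matrix A = [[1, -4], [6, -9]].
Characteristic polynomial det(A - λI) = λ^2 + 8λ + 15 = 0.
Eigenvalues λ = -5, -3.
For λ=-5: (A-λI) row 1 is [6, -4], so an eigenvector is (2, 3).
For λ=-3: (A-λI) row 1 is [4, -4], so an eigenvector is (1, 1).
General solution: K_1e^(-5t)(2,3) + K_2e^(-3t)(1,1).
Applying p(0)=4, q(0)=2 gives K_1=-2, K_2=8.

p(t) = 8e^(-3t) - 4e^(-5t), q(t) = 8e^(-3t) - 6e^(-5t)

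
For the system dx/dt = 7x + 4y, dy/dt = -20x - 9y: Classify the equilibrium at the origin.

A = [[7,4],[-20,-9]]; det(A-λI) = λ^2 + 2λ + 17.
λ = -1 ± 4i: negative real part.

stable spiral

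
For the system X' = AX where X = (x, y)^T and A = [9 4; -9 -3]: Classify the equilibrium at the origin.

A = [[9,4],[-9,-3]]; det(A-λI) = λ^2 - 6λ + 9.
repeated λ = 3 with a single eigenvector.

unstable improper node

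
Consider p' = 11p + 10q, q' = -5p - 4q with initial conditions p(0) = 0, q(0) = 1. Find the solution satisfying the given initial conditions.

Coefficient matrix A = [[11, 10], [-5, -4]].
Characteristic polynomial det(A - λI) = λ^2 - 7λ + 6 = 0.
Eigenvalues λ = 1, 6.
For λ=1: (A-λI) row 1 is [10, 10], so an eigenvector is (-1, 1).
For λ=6: (A-λI) row 1 is [5, 10], so an eigenvector is (-2, 1).
General solution: C_1e^(t)(-1,1) + C_2e^(6t)(-2,1).
Applying p(0)=0, q(0)=1 gives C_1=2, C_2=-1.

p(t) = 2e^(6t) - 2e^(t), q(t) = -e^(6t) + 2e^(t)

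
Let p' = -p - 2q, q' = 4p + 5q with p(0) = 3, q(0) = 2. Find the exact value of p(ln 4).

A = [[-1,-2],[4,5]]; eigenvalues λ = 1, 3.
Eigenvectors: (-1,1) for λ=1, (-1,2) for λ=3.
From the initial condition, c_1 = -8, c_2 = 5.
p(ln 4) = (-8)(4^1)(-1) + (5)(4^3)(-1) = -288.

-288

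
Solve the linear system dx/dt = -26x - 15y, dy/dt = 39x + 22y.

Coefficient matrix A = [[-26, -15], [39, 22]].
Characteristic polynomial det(A - λI) = λ^2 + 4λ + 13 = 0.
Eigenvalues λ = -2 ± 3i (complex conjugate pair).
For λ=-2+3i: an eigenvector is (-1,2) - i(-2,3) = (-1 + 2i, 2 - 3i).
A real fundamental pair from Re and Im of e^((-2+3i)t)v: X_1 = e^(-2t)(cos(3t)·(-1,2) + sin(3t)·(-2,3)), X_2 = e^(-2t)(sin(3t)·(-1,2) - cos(3t)·(-2,3)).
General solution: C_1X_1 + C_2X_2.

x(t) = -2C_1e^(-2t)sin(3t) - C_1e^(-2t)cos(3t) - C_2e^(-2t)sin(3t) + 2C_2e^(-2t)cos(3t), y(t) = 3C_1e^(-2t)sin(3t) + 2C_1e^(-2t)cos(3t) + 2C_2e^(-2t)sin(3t) - 3C_2e^(-2t)cos(3t)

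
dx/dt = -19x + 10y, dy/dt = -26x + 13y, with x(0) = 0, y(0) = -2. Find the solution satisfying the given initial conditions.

Coefficient matrix A = [[-19, 10], [-26, 13]].
Characteristic polynomial det(A - λI) = λ^2 + 6λ + 13 = 0.
Eigenvalues λ = -3 ± 2i (complex conjugate pair).
For λ=-3+2i: an eigenvector is (-2,-3) - i(1,2) = (-2 - i, -3 - 2i).
A real fundamental pair from Re and Im of e^((-3+2i)t)v: X_1 = e^(-3t)(cos(2t)·(-2,-3) + sin(2t)·(1,2)), X_2 = e^(-3t)(sin(2t)·(-2,-3) - cos(2t)·(1,2)).
General solution: C_1X_1 + C_2X_2.
Applying x(0)=0, y(0)=-2 gives C_1=-2, C_2=4.

x(t) = -10e^(-3t)sin(2t), y(t) = -16e^(-3t)sin(2t) - 2e^(-3t)cos(2t)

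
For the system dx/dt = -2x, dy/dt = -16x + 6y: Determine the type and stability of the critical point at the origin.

A = [[-2,0],[-16,6]]; det(A-λI) = λ^2 - 4λ - 12.
λ = 6, -2: opposite signs.

saddle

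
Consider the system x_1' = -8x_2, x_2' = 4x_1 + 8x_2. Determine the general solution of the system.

Coefficient matrix A = [[0, -8], [4, 8]].
Characteristic polynomial det(A - λI) = λ^2 - 8λ + 32 = 0.
Eigenvalues λ = 4 ± 4i (complex conjugate pair).
For λ=4+4i: an eigenvector is (-1,0) - i(1,-1) = (-1 - i, 0 + i).
A real fundamental pair from Re and Im of e^((4+4i)t)v: X_1 = e^(4t)(cos(4t)·(-1,0) + sin(4t)·(1,-1)), X_2 = e^(4t)(sin(4t)·(-1,0) - cos(4t)·(1,-1)).
General solution: K_1X_1 + K_2X_2.

x_1(t) = K_1e^(4t)sin(4t) - K_1e^(4t)cos(4t) - K_2e^(4t)sin(4t) - K_2e^(4t)cos(4t), x_2(t) = -K_1e^(4t)sin(4t) + K_2e^(4t)cos(4t)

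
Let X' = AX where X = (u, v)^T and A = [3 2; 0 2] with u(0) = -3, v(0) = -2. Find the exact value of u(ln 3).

A = [[3,2],[0,2]]; eigenvalues λ = 2, 3.
Eigenvectors: (-2,1) for λ=2, (-1,0) for λ=3.
From the initial condition, c_1 = -2, c_2 = 7.
u(ln 3) = (-2)(3^2)(-2) + (7)(3^3)(-1) = -153.

-153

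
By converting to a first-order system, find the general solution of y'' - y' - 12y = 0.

y(t) = C_1e^(4t) + C_2e^(-3t)

Let x_1 = y, x_2 = y'. Then x_1' = x_2 and x_2' = 12x_1 + x_2.
A = [[0,1],[12,1]]; det(A-λI) = λ^2 - λ - 12.
Eigenvalues λ = 4, -3 with eigenvectors (1,4), (1,-3).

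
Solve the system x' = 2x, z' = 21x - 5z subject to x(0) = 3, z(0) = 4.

Coefficient matrix A = [[2, 0], [21, -5]].
Characteristic polynomial det(A - λI) = λ^2 + 3λ - 10 = 0.
Eigenvalues λ = 2, -5.
For λ=2: (A-λI) row 2 is [21, -7], so an eigenvector is (-1, -3).
For λ=-5: (A-λI) row 1 is [7, 0], so an eigenvector is (0, 1).
General solution: K_1e^(2t)(-1,-3) + K_2e^(-5t)(0,1).
Applying x(0)=3, z(0)=4 gives K_1=-3, K_2=-5.

x(t) = 3e^(2t), z(t) = 9e^(2t) - 5e^(-5t)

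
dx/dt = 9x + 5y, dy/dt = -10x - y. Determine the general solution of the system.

Coefficient matrix A = [[9, 5], [-10, -1]].
Characteristic polynomial det(A - λI) = λ^2 - 8λ + 41 = 0.
Eigenvalues λ = 4 ± 5i (complex conjugate pair).
For λ=4+5i: an eigenvector is (1,-1) - i(0,-1) = (1, -1 + i).
A real fundamental pair from Re and Im of e^((4+5i)t)v: X_1 = e^(4t)(cos(5t)·(1,-1) + sin(5t)·(0,-1)), X_2 = e^(4t)(sin(5t)·(1,-1) - cos(5t)·(0,-1)).
General solution: C_1X_1 + C_2X_2.

x(t) = C_1e^(4t)cos(5t) + C_2e^(4t)sin(5t), y(t) = -C_1e^(4t)sin(5t) - C_1e^(4t)cos(5t) - C_2e^(4t)sin(5t) + C_2e^(4t)cos(5t)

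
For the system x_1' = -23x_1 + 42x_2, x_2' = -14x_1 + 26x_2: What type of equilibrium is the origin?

saddle

A = [[-23,42],[-14,26]]; det(A-λI) = λ^2 - 3λ - 10.
λ = -2, 5: opposite signs.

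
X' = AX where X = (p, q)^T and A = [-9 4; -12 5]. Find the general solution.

Coefficient matrix A = [[-9, 4], [-12, 5]].
Characteristic polynomial det(A - λI) = λ^2 + 4λ + 3 = 0.
Eigenvalues λ = -1, -3.
For λ=-1: (A-λI) row 1 is [-8, 4], so an eigenvector is (-1, -2).
For λ=-3: (A-λI) row 1 is [-6, 4], so an eigenvector is (-2, -3).
General solution: K_1e^(-t)(-1,-2) + K_2e^(-3t)(-2,-3).

p(t) = -K_1e^(-t) - 2K_2e^(-3t), q(t) = -2K_1e^(-t) - 3K_2e^(-3t)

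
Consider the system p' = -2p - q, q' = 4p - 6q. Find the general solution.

p(t) = -c_1e^(-4t) - c_2te^(-4t), q(t) = -2c_1e^(-4t) - 2c_2te^(-4t) + c_2e^(-4t)

Coefficient matrix A = [[-2, -1], [4, -6]].
Characteristic polynomial det(A - λI) = λ^2 + 8λ + 16 = 0.
Single eigenvalue λ = -4 with algebraic multiplicity 2.
Eigenvector v = (-1,-2); generalized eigenvector w with (A-λI)w=v is (0,1).
General solution: e^(-4t)[c_1·v + c_2·(t·v + w)].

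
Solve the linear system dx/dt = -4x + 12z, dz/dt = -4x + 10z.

Coefficient matrix A = [[-4, 12], [-4, 10]].
Characteristic polynomial det(A - λI) = λ^2 - 6λ + 8 = 0.
Eigenvalues λ = 4, 2.
For λ=4: (A-λI) row 1 is [-8, 12], so an eigenvector is (-3, -2).
For λ=2: (A-λI) row 1 is [-6, 12], so an eigenvector is (2, 1).
General solution: C_1e^(4t)(-3,-2) + C_2e^(2t)(2,1).

x(t) = -3C_1e^(4t) + 2C_2e^(2t), z(t) = -2C_1e^(4t) + C_2e^(2t)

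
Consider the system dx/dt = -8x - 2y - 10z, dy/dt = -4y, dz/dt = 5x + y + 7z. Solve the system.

Coefficient matrix A = [[-8, -2, -10], [0, -4, 0], [5, 1, 7]].
det(A - λI) = 0 gives eigenvalues λ = -3, -4, 2.
For λ=-3: eigenvector (2,0,-1).
For λ=-4: eigenvector (2,1,-1).
For λ=2: eigenvector (-1,0,1).
General solution: K_1e^(-3t)(2,0,-1) + K_2e^(-4t)(2,1,-1) + K_3e^(2t)(-1,0,1).

x(t) = 2K_1e^(-3t) + 2K_2e^(-4t) - K_3e^(2t), y(t) = K_2e^(-4t), z(t) = -K_1e^(-3t) - K_2e^(-4t) + K_3e^(2t)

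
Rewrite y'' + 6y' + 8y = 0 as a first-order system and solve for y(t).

y(t) = c_1e^(-4t) + c_2e^(-2t)

Let x_1 = y, x_2 = y'. Then x_1' = x_2 and x_2' = -8x_1 - 6x_2.
A = [[0,1],[-8,-6]]; det(A-λI) = λ^2 + 6λ + 8.
Eigenvalues λ = -4, -2 with eigenvectors (1,-4), (1,-2).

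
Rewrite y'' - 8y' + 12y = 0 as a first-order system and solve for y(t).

y(t) = c_1e^(2t) + c_2e^(6t)

Let x_1 = y, x_2 = y'. Then x_1' = x_2 and x_2' = -12x_1 + 8x_2.
A = [[0,1],[-12,8]]; det(A-λI) = λ^2 - 8λ + 12.
Eigenvalues λ = 2, 6 with eigenvectors (1,2), (1,6).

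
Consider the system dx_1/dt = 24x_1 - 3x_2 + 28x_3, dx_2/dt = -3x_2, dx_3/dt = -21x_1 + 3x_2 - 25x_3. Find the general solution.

Coefficient matrix A = [[24, -3, 28], [0, -3, 0], [-21, 3, -25]].
det(A - λI) = 0 gives eigenvalues λ = 3, -4, -3.
For λ=3: eigenvector (4,0,-3).
For λ=-4: eigenvector (-1,0,1).
For λ=-3: eigenvector (-3,1,3).
General solution: C_1e^(3t)(4,0,-3) + C_2e^(-4t)(-1,0,1) + C_3e^(-3t)(-3,1,3).

x_1(t) = 4C_1e^(3t) - C_2e^(-4t) - 3C_3e^(-3t), x_2(t) = C_3e^(-3t), x_3(t) = -3C_1e^(3t) + C_2e^(-4t) + 3C_3e^(-3t)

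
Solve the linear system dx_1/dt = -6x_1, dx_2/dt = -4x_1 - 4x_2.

x_1(t) = -C_2e^(-6t), x_2(t) = C_1e^(-4t) - 2C_2e^(-6t)

Coefficient matrix A = [[-6, 0], [-4, -4]].
Characteristic polynomial det(A - λI) = λ^2 + 10λ + 24 = 0.
Eigenvalues λ = -4, -6.
For λ=-4: (A-λI) row 1 is [-2, 0], so an eigenvector is (0, 1).
For λ=-6: (A-λI) row 2 is [-4, 2], so an eigenvector is (-1, -2).
General solution: C_1e^(-4t)(0,1) + C_2e^(-6t)(-1,-2).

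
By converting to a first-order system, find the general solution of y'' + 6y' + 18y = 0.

y(t) = C_1e^(-3t)cos(3t) + C_2e^(-3t)sin(3t)

Let x_1 = y, x_2 = y'. Then x_1' = x_2 and x_2' = -18x_1 - 6x_2.
A = [[0,1],[-18,-6]]; det(A-λI) = λ^2 + 6λ + 18.
Eigenvalues λ = -3 ± 3i.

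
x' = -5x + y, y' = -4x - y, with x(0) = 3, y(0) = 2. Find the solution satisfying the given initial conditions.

x(t) = -4te^(-3t) + 3e^(-3t), y(t) = -8te^(-3t) + 2e^(-3t)

Coefficient matrix A = [[-5, 1], [-4, -1]].
Characteristic polynomial det(A - λI) = λ^2 + 6λ + 9 = 0.
Single eigenvalue λ = -3 with algebraic multiplicity 2.
Eigenvector v = (-1,-2); generalized eigenvector w with (A-λI)w=v is (0,-1).
General solution: e^(-3t)[K_1·v + K_2·(t·v + w)].
Applying x(0)=3, y(0)=2 gives K_1=-3, K_2=4.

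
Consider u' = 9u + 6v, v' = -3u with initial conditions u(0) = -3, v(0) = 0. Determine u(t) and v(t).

u(t) = -6e^(6t) + 3e^(3t), v(t) = 3e^(6t) - 3e^(3t)

Coefficient matrix A = [[9, 6], [-3, 0]].
Characteristic polynomial det(A - λI) = λ^2 - 9λ + 18 = 0.
Eigenvalues λ = 6, 3.
For λ=6: (A-λI) row 1 is [3, 6], so an eigenvector is (2, -1).
For λ=3: (A-λI) row 1 is [6, 6], so an eigenvector is (1, -1).
General solution: K_1e^(6t)(2,-1) + K_2e^(3t)(1,-1).
Applying u(0)=-3, v(0)=0 gives K_1=-3, K_2=3.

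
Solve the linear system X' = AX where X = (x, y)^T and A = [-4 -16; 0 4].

Coefficient matrix A = [[-4, -16], [0, 4]].
Characteristic polynomial det(A - λI) = λ^2 - 16 = 0.
Eigenvalues λ = 4, -4.
For λ=4: (A-λI) row 1 is [-8, -16], so an eigenvector is (-2, 1).
For λ=-4: (A-λI) row 1 is [0, -16], so an eigenvector is (-1, 0).
General solution: C_1e^(4t)(-2,1) + C_2e^(-4t)(-1,0).

x(t) = -2C_1e^(4t) - C_2e^(-4t), y(t) = C_1e^(4t)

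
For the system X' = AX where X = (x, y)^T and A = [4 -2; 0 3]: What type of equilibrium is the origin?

A = [[4,-2],[0,3]]; det(A-λI) = λ^2 - 7λ + 12.
λ = 3, 4: both positive.

unstable node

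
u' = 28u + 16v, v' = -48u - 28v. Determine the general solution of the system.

u(t) = 2K_1e^(4t) + K_2e^(-4t), v(t) = -3K_1e^(4t) - 2K_2e^(-4t)

Coefficient matrix A = [[28, 16], [-48, -28]].
Characteristic polynomial det(A - λI) = λ^2 - 16 = 0.
Eigenvalues λ = 4, -4.
For λ=4: (A-λI) row 1 is [24, 16], so an eigenvector is (2, -3).
For λ=-4: (A-λI) row 1 is [32, 16], so an eigenvector is (1, -2).
General solution: K_1e^(4t)(2,-3) + K_2e^(-4t)(1,-2).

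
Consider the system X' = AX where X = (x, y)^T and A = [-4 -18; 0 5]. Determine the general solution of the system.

x(t) = 2c_1e^(5t) - c_2e^(-4t), y(t) = -c_1e^(5t)

Coefficient matrix A = [[-4, -18], [0, 5]].
Characteristic polynomial det(A - λI) = λ^2 - λ - 20 = 0.
Eigenvalues λ = 5, -4.
For λ=5: (A-λI) row 1 is [-9, -18], so an eigenvector is (2, -1).
For λ=-4: (A-λI) row 1 is [0, -18], so an eigenvector is (-1, 0).
General solution: c_1e^(5t)(2,-1) + c_2e^(-4t)(-1,0).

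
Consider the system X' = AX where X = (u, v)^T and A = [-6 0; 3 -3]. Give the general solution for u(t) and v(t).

Coefficient matrix A = [[-6, 0], [3, -3]].
Characteristic polynomial det(A - λI) = λ^2 + 9λ + 18 = 0.
Eigenvalues λ = -6, -3.
For λ=-6: (A-λI) row 2 is [3, 3], so an eigenvector is (-1, 1).
For λ=-3: (A-λI) row 1 is [-3, 0], so an eigenvector is (0, 1).
General solution: C_1e^(-6t)(-1,1) + C_2e^(-3t)(0,1).

u(t) = -C_1e^(-6t), v(t) = C_1e^(-6t) + C_2e^(-3t)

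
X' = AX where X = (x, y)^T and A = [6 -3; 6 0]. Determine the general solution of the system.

x(t) = -C_1e^(3t)sin(3t) + C_2e^(3t)cos(3t), y(t) = -C_1e^(3t)sin(3t) + C_1e^(3t)cos(3t) + C_2e^(3t)sin(3t) + C_2e^(3t)cos(3t)

Coefficient matrix A = [[6, -3], [6, 0]].
Characteristic polynomial det(A - λI) = λ^2 - 6λ + 18 = 0.
Eigenvalues λ = 3 ± 3i (complex conjugate pair).
For λ=3+3i: an eigenvector is (0,1) - i(-1,-1) = (0 + i, 1 + i).
A real fundamental pair from Re and Im of e^((3+3i)t)v: X_1 = e^(3t)(cos(3t)·(0,1) + sin(3t)·(-1,-1)), X_2 = e^(3t)(sin(3t)·(0,1) - cos(3t)·(-1,-1)).
General solution: C_1X_1 + C_2X_2.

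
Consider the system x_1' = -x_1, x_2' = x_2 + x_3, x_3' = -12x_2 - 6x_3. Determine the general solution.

Coefficient matrix A = [[-1, 0, 0], [0, 1, 1], [0, -12, -6]].
det(A - λI) = 0 gives eigenvalues λ = -1, -3, -2.
For λ=-1: eigenvector (1,0,0).
For λ=-3: eigenvector (0,-1,4).
For λ=-2: eigenvector (0,-1,3).
General solution: C_1e^(-t)(1,0,0) + C_2e^(-3t)(0,-1,4) + C_3e^(-2t)(0,-1,3).

x_1(t) = C_1e^(-t), x_2(t) = -C_2e^(-3t) - C_3e^(-2t), x_3(t) = 4C_2e^(-3t) + 3C_3e^(-2t)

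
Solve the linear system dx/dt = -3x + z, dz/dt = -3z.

x(t) = -K_1e^(-3t) - K_2te^(-3t) + K_2e^(-3t), z(t) = -K_2e^(-3t)

Coefficient matrix A = [[-3, 1], [0, -3]].
Characteristic polynomial det(A - λI) = λ^2 + 6λ + 9 = 0.
Single eigenvalue λ = -3 with algebraic multiplicity 2.
Eigenvector v = (-1,0); generalized eigenvector w with (A-λI)w=v is (1,-1).
General solution: e^(-3t)[K_1·v + K_2·(t·v + w)].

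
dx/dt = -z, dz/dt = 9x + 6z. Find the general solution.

Coefficient matrix A = [[0, -1], [9, 6]].
Characteristic polynomial det(A - λI) = λ^2 - 6λ + 9 = 0.
Single eigenvalue λ = 3 with algebraic multiplicity 2.
Eigenvector v = (1,-3); generalized eigenvector w with (A-λI)w=v is (-1,2).
General solution: e^(3t)[K_1·v + K_2·(t·v + w)].

x(t) = K_1e^(3t) + K_2te^(3t) - K_2e^(3t), z(t) = -3K_1e^(3t) - 3K_2te^(3t) + 2K_2e^(3t)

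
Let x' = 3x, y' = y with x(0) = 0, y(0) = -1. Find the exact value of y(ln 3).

A = [[3,0],[0,1]]; eigenvalues λ = 1, 3.
Eigenvectors: (0,-1) for λ=1, (1,0) for λ=3.
From the initial condition, c_1 = 1, c_2 = 0.
y(ln 3) = (1)(3^1)(-1) + (0)(3^3)(0) = -3.

-3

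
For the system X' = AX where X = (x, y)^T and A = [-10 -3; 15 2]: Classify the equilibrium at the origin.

A = [[-10,-3],[15,2]]; det(A-λI) = λ^2 + 8λ + 25.
λ = -4 ± 3i: negative real part.

stable spiral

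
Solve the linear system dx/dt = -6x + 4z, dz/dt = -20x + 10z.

Coefficient matrix A = [[-6, 4], [-20, 10]].
Characteristic polynomial det(A - λI) = λ^2 - 4λ + 20 = 0.
Eigenvalues λ = 2 ± 4i (complex conjugate pair).
For λ=2+4i: an eigenvector is (0,1) - i(1,2) = (0 - i, 1 - 2i).
A real fundamental pair from Re and Im of e^((2+4i)t)v: X_1 = e^(2t)(cos(4t)·(0,1) + sin(4t)·(1,2)), X_2 = e^(2t)(sin(4t)·(0,1) - cos(4t)·(1,2)).
General solution: K_1X_1 + K_2X_2.

x(t) = K_1e^(2t)sin(4t) - K_2e^(2t)cos(4t), z(t) = 2K_1e^(2t)sin(4t) + K_1e^(2t)cos(4t) + K_2e^(2t)sin(4t) - 2K_2e^(2t)cos(4t)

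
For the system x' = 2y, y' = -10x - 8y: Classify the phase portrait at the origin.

A = [[0,2],[-10,-8]]; det(A-λI) = λ^2 + 8λ + 20.
λ = -4 ± 2i: negative real part.

stable spiral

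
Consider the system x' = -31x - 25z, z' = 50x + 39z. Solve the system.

x(t) = -C_1e^(4t)sin(5t) - 2C_1e^(4t)cos(5t) - 2C_2e^(4t)sin(5t) + C_2e^(4t)cos(5t), z(t) = C_1e^(4t)sin(5t) + 3C_1e^(4t)cos(5t) + 3C_2e^(4t)sin(5t) - C_2e^(4t)cos(5t)

Coefficient matrix A = [[-31, -25], [50, 39]].
Characteristic polynomial det(A - λI) = λ^2 - 8λ + 41 = 0.
Eigenvalues λ = 4 ± 5i (complex conjugate pair).
For λ=4+5i: an eigenvector is (-2,3) - i(-1,1) = (-2 + i, 3 - i).
A real fundamental pair from Re and Im of e^((4+5i)t)v: X_1 = e^(4t)(cos(5t)·(-2,3) + sin(5t)·(-1,1)), X_2 = e^(4t)(sin(5t)·(-2,3) - cos(5t)·(-1,1)).
General solution: C_1X_1 + C_2X_2.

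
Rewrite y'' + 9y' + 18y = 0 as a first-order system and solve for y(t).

Let x_1 = y, x_2 = y'. Then x_1' = x_2 and x_2' = -18x_1 - 9x_2.
A = [[0,1],[-18,-9]]; det(A-λI) = λ^2 + 9λ + 18.
Eigenvalues λ = -6, -3 with eigenvectors (1,-6), (1,-3).

y(t) = K_1e^(-6t) + K_2e^(-3t)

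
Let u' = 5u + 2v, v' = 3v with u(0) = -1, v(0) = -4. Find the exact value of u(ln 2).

A = [[5,2],[0,3]]; eigenvalues λ = 3, 5.
Eigenvectors: (-1,1) for λ=3, (1,0) for λ=5.
From the initial condition, c_1 = -4, c_2 = -5.
u(ln 2) = (-4)(2^3)(-1) + (-5)(2^5)(1) = -128.

-128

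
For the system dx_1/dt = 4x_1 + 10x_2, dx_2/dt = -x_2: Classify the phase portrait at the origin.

saddle

A = [[4,10],[0,-1]]; det(A-λI) = λ^2 - 3λ - 4.
λ = -1, 4: opposite signs.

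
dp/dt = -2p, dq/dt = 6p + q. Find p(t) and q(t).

Coefficient matrix A = [[-2, 0], [6, 1]].
Characteristic polynomial det(A - λI) = λ^2 + λ - 2 = 0.
Eigenvalues λ = 1, -2.
For λ=1: (A-λI) row 1 is [-3, 0], so an eigenvector is (0, 1).
For λ=-2: (A-λI) row 2 is [6, 3], so an eigenvector is (1, -2).
General solution: c_1e^(t)(0,1) + c_2e^(-2t)(1,-2).

p(t) = c_2e^(-2t), q(t) = c_1e^(t) - 2c_2e^(-2t)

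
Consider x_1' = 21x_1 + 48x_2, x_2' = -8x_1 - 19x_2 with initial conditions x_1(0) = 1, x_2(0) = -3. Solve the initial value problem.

Coefficient matrix A = [[21, 48], [-8, -19]].
Characteristic polynomial det(A - λI) = λ^2 - 2λ - 15 = 0.
Eigenvalues λ = -3, 5.
For λ=-3: (A-λI) row 1 is [24, 48], so an eigenvector is (2, -1).
For λ=5: (A-λI) row 1 is [16, 48], so an eigenvector is (3, -1).
General solution: K_1e^(-3t)(2,-1) + K_2e^(5t)(3,-1).
Applying x_1(0)=1, x_2(0)=-3 gives K_1=8, K_2=-5.

x_1(t) = -15e^(5t) + 16e^(-3t), x_2(t) = 5e^(5t) - 8e^(-3t)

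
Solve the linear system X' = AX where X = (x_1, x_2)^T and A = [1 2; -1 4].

Coefficient matrix A = [[1, 2], [-1, 4]].
Characteristic polynomial det(A - λI) = λ^2 - 5λ + 6 = 0.
Eigenvalues λ = 2, 3.
For λ=2: (A-λI) row 1 is [-1, 2], so an eigenvector is (-2, -1).
For λ=3: (A-λI) row 1 is [-2, 2], so an eigenvector is (1, 1).
General solution: c_1e^(2t)(-2,-1) + c_2e^(3t)(1,1).

x_1(t) = -2c_1e^(2t) + c_2e^(3t), x_2(t) = -c_1e^(2t) + c_2e^(3t)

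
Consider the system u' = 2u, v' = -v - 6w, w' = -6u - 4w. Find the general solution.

u(t) = c_2e^(2t), v(t) = c_1e^(-t) + 2c_2e^(2t) + 2c_3e^(-4t), w(t) = -c_2e^(2t) + c_3e^(-4t)

Coefficient matrix A = [[2, 0, 0], [0, -1, -6], [-6, 0, -4]].
det(A - λI) = 0 gives eigenvalues λ = -1, 2, -4.
For λ=-1: eigenvector (0,1,0).
For λ=2: eigenvector (1,2,-1).
For λ=-4: eigenvector (0,2,1).
General solution: c_1e^(-t)(0,1,0) + c_2e^(2t)(1,2,-1) + c_3e^(-4t)(0,2,1).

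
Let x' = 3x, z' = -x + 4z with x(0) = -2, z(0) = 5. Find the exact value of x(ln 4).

-128

A = [[3,0],[-1,4]]; eigenvalues λ = 3, 4.
Eigenvectors: (-1,-1) for λ=3, (0,1) for λ=4.
From the initial condition, c_1 = 2, c_2 = 7.
x(ln 4) = (2)(4^3)(-1) + (7)(4^4)(0) = -128.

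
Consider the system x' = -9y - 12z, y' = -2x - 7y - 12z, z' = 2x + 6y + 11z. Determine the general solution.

Coefficient matrix A = [[0, -9, -12], [-2, -7, -12], [2, 6, 11]].
det(A - λI) = 0 gives eigenvalues λ = 2, 3, -1.
For λ=2: eigenvector (3,2,-2).
For λ=3: eigenvector (-1,-1,1).
For λ=-1: eigenvector (3,3,-2).
General solution: K_1e^(2t)(3,2,-2) + K_2e^(3t)(-1,-1,1) + K_3e^(-t)(3,3,-2).

x(t) = 3K_1e^(2t) - K_2e^(3t) + 3K_3e^(-t), y(t) = 2K_1e^(2t) - K_2e^(3t) + 3K_3e^(-t), z(t) = -2K_1e^(2t) + K_2e^(3t) - 2K_3e^(-t)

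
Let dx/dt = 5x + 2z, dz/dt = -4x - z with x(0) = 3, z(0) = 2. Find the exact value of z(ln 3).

-186

A = [[5,2],[-4,-1]]; eigenvalues λ = 1, 3.
Eigenvectors: (1,-2) for λ=1, (-1,1) for λ=3.
From the initial condition, c_1 = -5, c_2 = -8.
z(ln 3) = (-5)(3^1)(-2) + (-8)(3^3)(1) = -186.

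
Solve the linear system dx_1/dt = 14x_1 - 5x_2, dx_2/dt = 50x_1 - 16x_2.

Coefficient matrix A = [[14, -5], [50, -16]].
Characteristic polynomial det(A - λI) = λ^2 + 2λ + 26 = 0.
Eigenvalues λ = -1 ± 5i (complex conjugate pair).
For λ=-1+5i: an eigenvector is (1,3) - i(0,1) = (1, 3 - i).
A real fundamental pair from Re and Im of e^((-1+5i)t)v: X_1 = e^(-t)(cos(5t)·(1,3) + sin(5t)·(0,1)), X_2 = e^(-t)(sin(5t)·(1,3) - cos(5t)·(0,1)).
General solution: c_1X_1 + c_2X_2.

x_1(t) = c_1e^(-t)cos(5t) + c_2e^(-t)sin(5t), x_2(t) = c_1e^(-t)sin(5t) + 3c_1e^(-t)cos(5t) + 3c_2e^(-t)sin(5t) - c_2e^(-t)cos(5t)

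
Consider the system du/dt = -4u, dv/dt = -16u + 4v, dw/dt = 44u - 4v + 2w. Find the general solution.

u(t) = K_3e^(-4t), v(t) = K_2e^(4t) + 2K_3e^(-4t), w(t) = K_1e^(2t) - 2K_2e^(4t) - 6K_3e^(-4t)

Coefficient matrix A = [[-4, 0, 0], [-16, 4, 0], [44, -4, 2]].
det(A - λI) = 0 gives eigenvalues λ = 2, 4, -4.
For λ=2: eigenvector (0,0,1).
For λ=4: eigenvector (0,1,-2).
For λ=-4: eigenvector (1,2,-6).
General solution: K_1e^(2t)(0,0,1) + K_2e^(4t)(0,1,-2) + K_3e^(-4t)(1,2,-6).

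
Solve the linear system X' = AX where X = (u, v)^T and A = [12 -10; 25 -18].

Coefficient matrix A = [[12, -10], [25, -18]].
Characteristic polynomial det(A - λI) = λ^2 + 6λ + 34 = 0.
Eigenvalues λ = -3 ± 5i (complex conjugate pair).
For λ=-3+5i: an eigenvector is (1,2) - i(-1,-1) = (1 + i, 2 + i).
A real fundamental pair from Re and Im of e^((-3+5i)t)v: X_1 = e^(-3t)(cos(5t)·(1,2) + sin(5t)·(-1,-1)), X_2 = e^(-3t)(sin(5t)·(1,2) - cos(5t)·(-1,-1)).
General solution: c_1X_1 + c_2X_2.

u(t) = -c_1e^(-3t)sin(5t) + c_1e^(-3t)cos(5t) + c_2e^(-3t)sin(5t) + c_2e^(-3t)cos(5t), v(t) = -c_1e^(-3t)sin(5t) + 2c_1e^(-3t)cos(5t) + 2c_2e^(-3t)sin(5t) + c_2e^(-3t)cos(5t)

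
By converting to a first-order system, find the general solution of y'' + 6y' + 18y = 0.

Let x_1 = y, x_2 = y'. Then x_1' = x_2 and x_2' = -18x_1 - 6x_2.
A = [[0,1],[-18,-6]]; det(A-λI) = λ^2 + 6λ + 18.
Eigenvalues λ = -3 ± 3i.

y(t) = K_1e^(-3t)cos(3t) + K_2e^(-3t)sin(3t)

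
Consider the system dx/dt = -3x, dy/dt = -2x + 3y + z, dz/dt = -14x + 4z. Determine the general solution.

x(t) = c_1e^(-3t), y(t) = c_2e^(3t) + c_3e^(4t), z(t) = 2c_1e^(-3t) + c_3e^(4t)

Coefficient matrix A = [[-3, 0, 0], [-2, 3, 1], [-14, 0, 4]].
det(A - λI) = 0 gives eigenvalues λ = -3, 3, 4.
For λ=-3: eigenvector (1,0,2).
For λ=3: eigenvector (0,1,0).
For λ=4: eigenvector (0,1,1).
General solution: c_1e^(-3t)(1,0,2) + c_2e^(3t)(0,1,0) + c_3e^(4t)(0,1,1).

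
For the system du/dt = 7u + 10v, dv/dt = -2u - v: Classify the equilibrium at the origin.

A = [[7,10],[-2,-1]]; det(A-λI) = λ^2 - 6λ + 13.
λ = 3 ± 2i: positive real part.

unstable spiral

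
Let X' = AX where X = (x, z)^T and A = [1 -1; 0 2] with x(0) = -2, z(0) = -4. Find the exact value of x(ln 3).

18

A = [[1,-1],[0,2]]; eigenvalues λ = 2, 1.
Eigenvectors: (-1,1) for λ=2, (1,0) for λ=1.
From the initial condition, c_1 = -4, c_2 = -6.
x(ln 3) = (-4)(3^2)(-1) + (-6)(3^1)(1) = 18.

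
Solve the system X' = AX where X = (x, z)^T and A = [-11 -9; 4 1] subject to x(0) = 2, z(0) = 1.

Coefficient matrix A = [[-11, -9], [4, 1]].
Characteristic polynomial det(A - λI) = λ^2 + 10λ + 25 = 0.
Single eigenvalue λ = -5 with algebraic multiplicity 2.
Eigenvector v = (-3,2); generalized eigenvector w with (A-λI)w=v is (2,-1).
General solution: e^(-5t)[c_1·v + c_2·(t·v + w)].
Applying x(0)=2, z(0)=1 gives c_1=4, c_2=7.

x(t) = -21te^(-5t) + 2e^(-5t), z(t) = 14te^(-5t) + e^(-5t)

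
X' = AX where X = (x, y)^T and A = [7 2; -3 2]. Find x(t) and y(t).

Coefficient matrix A = [[7, 2], [-3, 2]].
Characteristic polynomial det(A - λI) = λ^2 - 9λ + 20 = 0.
Eigenvalues λ = 5, 4.
For λ=5: (A-λI) row 1 is [2, 2], so an eigenvector is (1, -1).
For λ=4: (A-λI) row 1 is [3, 2], so an eigenvector is (2, -3).
General solution: C_1e^(5t)(1,-1) + C_2e^(4t)(2,-3).

x(t) = C_1e^(5t) + 2C_2e^(4t), y(t) = -C_1e^(5t) - 3C_2e^(4t)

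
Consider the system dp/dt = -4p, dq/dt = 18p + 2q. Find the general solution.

Coefficient matrix A = [[-4, 0], [18, 2]].
Characteristic polynomial det(A - λI) = λ^2 + 2λ - 8 = 0.
Eigenvalues λ = 2, -4.
For λ=2: (A-λI) row 1 is [-6, 0], so an eigenvector is (0, -1).
For λ=-4: (A-λI) row 2 is [18, 6], so an eigenvector is (-1, 3).
General solution: K_1e^(2t)(0,-1) + K_2e^(-4t)(-1,3).

p(t) = -K_2e^(-4t), q(t) = -K_1e^(2t) + 3K_2e^(-4t)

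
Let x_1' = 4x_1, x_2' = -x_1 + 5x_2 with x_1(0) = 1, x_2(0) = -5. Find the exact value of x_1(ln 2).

A = [[4,0],[-1,5]]; eigenvalues λ = 4, 5.
Eigenvectors: (1,1) for λ=4, (0,-1) for λ=5.
From the initial condition, c_1 = 1, c_2 = 6.
x_1(ln 2) = (1)(2^4)(1) + (6)(2^5)(0) = 16.

16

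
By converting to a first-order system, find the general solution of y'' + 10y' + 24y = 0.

y(t) = c_1e^(-6t) + c_2e^(-4t)

Let x_1 = y, x_2 = y'. Then x_1' = x_2 and x_2' = -24x_1 - 10x_2.
A = [[0,1],[-24,-10]]; det(A-λI) = λ^2 + 10λ + 24.
Eigenvalues λ = -6, -4 with eigenvectors (1,-6), (1,-4).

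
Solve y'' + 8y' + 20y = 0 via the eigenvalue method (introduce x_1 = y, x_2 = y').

y(t) = K_1e^(-4t)cos(2t) + K_2e^(-4t)sin(2t)

Let x_1 = y, x_2 = y'. Then x_1' = x_2 and x_2' = -20x_1 - 8x_2.
A = [[0,1],[-20,-8]]; det(A-λI) = λ^2 + 8λ + 20.
Eigenvalues λ = -4 ± 2i.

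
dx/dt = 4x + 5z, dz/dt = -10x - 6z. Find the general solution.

Coefficient matrix A = [[4, 5], [-10, -6]].
Characteristic polynomial det(A - λI) = λ^2 + 2λ + 26 = 0.
Eigenvalues λ = -1 ± 5i (complex conjugate pair).
For λ=-1+5i: an eigenvector is (0,-1) - i(-1,1) = (0 + i, -1 - i).
A real fundamental pair from Re and Im of e^((-1+5i)t)v: X_1 = e^(-t)(cos(5t)·(0,-1) + sin(5t)·(-1,1)), X_2 = e^(-t)(sin(5t)·(0,-1) - cos(5t)·(-1,1)).
General solution: c_1X_1 + c_2X_2.

x(t) = -c_1e^(-t)sin(5t) + c_2e^(-t)cos(5t), z(t) = c_1e^(-t)sin(5t) - c_1e^(-t)cos(5t) - c_2e^(-t)sin(5t) - c_2e^(-t)cos(5t)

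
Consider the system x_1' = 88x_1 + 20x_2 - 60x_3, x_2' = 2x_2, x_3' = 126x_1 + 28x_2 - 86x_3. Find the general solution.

Coefficient matrix A = [[88, 20, -60], [0, 2, 0], [126, 28, -86]].
det(A - λI) = 0 gives eigenvalues λ = 4, 2, -2.
For λ=4: eigenvector (5,0,7).
For λ=2: eigenvector (-10,1,-14).
For λ=-2: eigenvector (2,0,3).
General solution: K_1e^(4t)(5,0,7) + K_2e^(2t)(-10,1,-14) + K_3e^(-2t)(2,0,3).

x_1(t) = 5K_1e^(4t) - 10K_2e^(2t) + 2K_3e^(-2t), x_2(t) = K_2e^(2t), x_3(t) = 7K_1e^(4t) - 14K_2e^(2t) + 3K_3e^(-2t)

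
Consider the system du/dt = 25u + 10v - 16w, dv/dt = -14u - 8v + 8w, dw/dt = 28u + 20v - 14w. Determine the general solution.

u(t) = 8K_1e^(2t) - 2K_2e^(4t) - 3K_3e^(-3t), v(t) = -4K_1e^(2t) + K_2e^(4t) + 2K_3e^(-3t), w(t) = 9K_1e^(2t) - 2K_2e^(4t) - 4K_3e^(-3t)

Coefficient matrix A = [[25, 10, -16], [-14, -8, 8], [28, 20, -14]].
det(A - λI) = 0 gives eigenvalues λ = 2, 4, -3.
For λ=2: eigenvector (8,-4,9).
For λ=4: eigenvector (-2,1,-2).
For λ=-3: eigenvector (-3,2,-4).
General solution: K_1e^(2t)(8,-4,9) + K_2e^(4t)(-2,1,-2) + K_3e^(-3t)(-3,2,-4).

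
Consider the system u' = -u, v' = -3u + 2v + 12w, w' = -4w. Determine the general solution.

Coefficient matrix A = [[-1, 0, 0], [-3, 2, 12], [0, 0, -4]].
det(A - λI) = 0 gives eigenvalues λ = -4, -1, 2.
For λ=-4: eigenvector (0,-2,1).
For λ=-1: eigenvector (1,1,0).
For λ=2: eigenvector (0,-1,0).
General solution: c_1e^(-4t)(0,-2,1) + c_2e^(-t)(1,1,0) + c_3e^(2t)(0,-1,0).

u(t) = c_2e^(-t), v(t) = -2c_1e^(-4t) + c_2e^(-t) - c_3e^(2t), w(t) = c_1e^(-4t)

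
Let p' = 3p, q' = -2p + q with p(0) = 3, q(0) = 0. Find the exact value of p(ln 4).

192

A = [[3,0],[-2,1]]; eigenvalues λ = 1, 3.
Eigenvectors: (0,1) for λ=1, (-1,1) for λ=3.
From the initial condition, c_1 = 3, c_2 = -3.
p(ln 4) = (3)(4^1)(0) + (-3)(4^3)(-1) = 192.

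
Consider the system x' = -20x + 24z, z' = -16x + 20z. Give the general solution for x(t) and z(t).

Coefficient matrix A = [[-20, 24], [-16, 20]].
Characteristic polynomial det(A - λI) = λ^2 - 16 = 0.
Eigenvalues λ = 4, -4.
For λ=4: (A-λI) row 1 is [-24, 24], so an eigenvector is (-1, -1).
For λ=-4: (A-λI) row 1 is [-16, 24], so an eigenvector is (3, 2).
General solution: K_1e^(4t)(-1,-1) + K_2e^(-4t)(3,2).

x(t) = -K_1e^(4t) + 3K_2e^(-4t), z(t) = -K_1e^(4t) + 2K_2e^(-4t)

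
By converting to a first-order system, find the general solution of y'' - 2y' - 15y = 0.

Let x_1 = y, x_2 = y'. Then x_1' = x_2 and x_2' = 15x_1 + 2x_2.
A = [[0,1],[15,2]]; det(A-λI) = λ^2 - 2λ - 15.
Eigenvalues λ = 5, -3 with eigenvectors (1,5), (1,-3).

y(t) = c_1e^(5t) + c_2e^(-3t)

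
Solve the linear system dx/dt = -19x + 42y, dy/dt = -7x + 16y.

Coefficient matrix A = [[-19, 42], [-7, 16]].
Characteristic polynomial det(A - λI) = λ^2 + 3λ - 10 = 0.
Eigenvalues λ = 2, -5.
For λ=2: (A-λI) row 1 is [-21, 42], so an eigenvector is (2, 1).
For λ=-5: (A-λI) row 1 is [-14, 42], so an eigenvector is (3, 1).
General solution: C_1e^(2t)(2,1) + C_2e^(-5t)(3,1).

x(t) = 2C_1e^(2t) + 3C_2e^(-5t), y(t) = C_1e^(2t) + C_2e^(-5t)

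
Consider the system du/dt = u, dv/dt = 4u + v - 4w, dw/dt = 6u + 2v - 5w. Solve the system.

Coefficient matrix A = [[1, 0, 0], [4, 1, -4], [6, 2, -5]].
det(A - λI) = 0 gives eigenvalues λ = 1, -1, -3.
For λ=1: eigenvector (1,0,1).
For λ=-1: eigenvector (0,2,1).
For λ=-3: eigenvector (0,1,1).
General solution: C_1e^(t)(1,0,1) + C_2e^(-t)(0,2,1) + C_3e^(-3t)(0,1,1).

u(t) = C_1e^(t), v(t) = 2C_2e^(-t) + C_3e^(-3t), w(t) = C_1e^(t) + C_2e^(-t) + C_3e^(-3t)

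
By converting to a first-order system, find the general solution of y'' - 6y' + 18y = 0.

Let x_1 = y, x_2 = y'. Then x_1' = x_2 and x_2' = -18x_1 + 6x_2.
A = [[0,1],[-18,6]]; det(A-λI) = λ^2 - 6λ + 18.
Eigenvalues λ = 3 ± 3i.

y(t) = c_1e^(3t)cos(3t) + c_2e^(3t)sin(3t)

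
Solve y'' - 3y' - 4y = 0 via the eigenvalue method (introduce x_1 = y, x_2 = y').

Let x_1 = y, x_2 = y'. Then x_1' = x_2 and x_2' = 4x_1 + 3x_2.
A = [[0,1],[4,3]]; det(A-λI) = λ^2 - 3λ - 4.
Eigenvalues λ = -1, 4 with eigenvectors (1,-1), (1,4).

y(t) = K_1e^(-t) + K_2e^(4t)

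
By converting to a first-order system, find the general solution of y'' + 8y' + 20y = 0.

y(t) = c_1e^(-4t)cos(2t) + c_2e^(-4t)sin(2t)

Let x_1 = y, x_2 = y'. Then x_1' = x_2 and x_2' = -20x_1 - 8x_2.
A = [[0,1],[-20,-8]]; det(A-λI) = λ^2 + 8λ + 20.
Eigenvalues λ = -4 ± 2i.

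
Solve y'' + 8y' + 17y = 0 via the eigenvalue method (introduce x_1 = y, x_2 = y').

Let x_1 = y, x_2 = y'. Then x_1' = x_2 and x_2' = -17x_1 - 8x_2.
A = [[0,1],[-17,-8]]; det(A-λI) = λ^2 + 8λ + 17.
Eigenvalues λ = -4 ± i.

y(t) = K_1e^(-4t)cos(t) + K_2e^(-4t)sin(t)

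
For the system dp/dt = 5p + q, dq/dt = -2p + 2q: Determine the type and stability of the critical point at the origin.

A = [[5,1],[-2,2]]; det(A-λI) = λ^2 - 7λ + 12.
λ = 4, 3: both positive.

unstable node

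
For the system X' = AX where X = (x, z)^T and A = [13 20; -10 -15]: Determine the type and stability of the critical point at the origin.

A = [[13,20],[-10,-15]]; det(A-λI) = λ^2 + 2λ + 5.
λ = -1 ± 2i: negative real part.

stable spiral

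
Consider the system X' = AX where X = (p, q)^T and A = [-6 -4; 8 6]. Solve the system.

p(t) = K_1e^(2t) - K_2e^(-2t), q(t) = -2K_1e^(2t) + K_2e^(-2t)

Coefficient matrix A = [[-6, -4], [8, 6]].
Characteristic polynomial det(A - λI) = λ^2 - 4 = 0.
Eigenvalues λ = 2, -2.
For λ=2: (A-λI) row 1 is [-8, -4], so an eigenvector is (1, -2).
For λ=-2: (A-λI) row 1 is [-4, -4], so an eigenvector is (-1, 1).
General solution: K_1e^(2t)(1,-2) + K_2e^(-2t)(-1,1).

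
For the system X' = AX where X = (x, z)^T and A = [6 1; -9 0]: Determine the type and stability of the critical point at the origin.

unstable improper node

A = [[6,1],[-9,0]]; det(A-λI) = λ^2 - 6λ + 9.
repeated λ = 3 with a single eigenvector.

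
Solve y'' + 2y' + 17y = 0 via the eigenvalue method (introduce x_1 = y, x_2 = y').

y(t) = K_1e^(-t)cos(4t) + K_2e^(-t)sin(4t)

Let x_1 = y, x_2 = y'. Then x_1' = x_2 and x_2' = -17x_1 - 2x_2.
A = [[0,1],[-17,-2]]; det(A-λI) = λ^2 + 2λ + 17.
Eigenvalues λ = -1 ± 4i.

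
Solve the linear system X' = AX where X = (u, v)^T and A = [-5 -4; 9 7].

u(t) = 2c_1e^(t) + 2c_2te^(t) - c_2e^(t), v(t) = -3c_1e^(t) - 3c_2te^(t) + c_2e^(t)

Coefficient matrix A = [[-5, -4], [9, 7]].
Characteristic polynomial det(A - λI) = λ^2 - 2λ + 1 = 0.
Single eigenvalue λ = 1 with algebraic multiplicity 2.
Eigenvector v = (2,-3); generalized eigenvector w with (A-λI)w=v is (-1,1).
General solution: e^(t)[c_1·v + c_2·(t·v + w)].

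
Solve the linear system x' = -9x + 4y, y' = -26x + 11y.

x(t) = -C_1e^(t)sin(2t) - C_1e^(t)cos(2t) - C_2e^(t)sin(2t) + C_2e^(t)cos(2t), y(t) = -2C_1e^(t)sin(2t) - 3C_1e^(t)cos(2t) - 3C_2e^(t)sin(2t) + 2C_2e^(t)cos(2t)

Coefficient matrix A = [[-9, 4], [-26, 11]].
Characteristic polynomial det(A - λI) = λ^2 - 2λ + 5 = 0.
Eigenvalues λ = 1 ± 2i (complex conjugate pair).
For λ=1+2i: an eigenvector is (-1,-3) - i(-1,-2) = (-1 + i, -3 + 2i).
A real fundamental pair from Re and Im of e^((1+2i)t)v: X_1 = e^(t)(cos(2t)·(-1,-3) + sin(2t)·(-1,-2)), X_2 = e^(t)(sin(2t)·(-1,-3) - cos(2t)·(-1,-2)).
General solution: C_1X_1 + C_2X_2.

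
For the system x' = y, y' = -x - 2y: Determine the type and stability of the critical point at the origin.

stable improper node

A = [[0,1],[-1,-2]]; det(A-λI) = λ^2 + 2λ + 1.
repeated λ = -1 with a single eigenvector.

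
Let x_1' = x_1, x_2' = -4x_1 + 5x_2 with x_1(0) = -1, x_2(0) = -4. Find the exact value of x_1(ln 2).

-2

A = [[1,0],[-4,5]]; eigenvalues λ = 1, 5.
Eigenvectors: (1,1) for λ=1, (0,-1) for λ=5.
From the initial condition, c_1 = -1, c_2 = 3.
x_1(ln 2) = (-1)(2^1)(1) + (3)(2^5)(0) = -2.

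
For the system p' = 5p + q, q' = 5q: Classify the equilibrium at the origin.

unstable improper node

A = [[5,1],[0,5]]; det(A-λI) = λ^2 - 10λ + 25.
repeated λ = 5 with a single eigenvector.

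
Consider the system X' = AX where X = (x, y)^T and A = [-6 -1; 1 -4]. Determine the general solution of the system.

Coefficient matrix A = [[-6, -1], [1, -4]].
Characteristic polynomial det(A - λI) = λ^2 + 10λ + 25 = 0.
Single eigenvalue λ = -5 with algebraic multiplicity 2.
Eigenvector v = (1,-1); generalized eigenvector w with (A-λI)w=v is (-1,0).
General solution: e^(-5t)[c_1·v + c_2·(t·v + w)].

x(t) = c_1e^(-5t) + c_2te^(-5t) - c_2e^(-5t), y(t) = -c_1e^(-5t) - c_2te^(-5t)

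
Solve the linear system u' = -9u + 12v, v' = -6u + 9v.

u(t) = -2C_1e^(-3t) + C_2e^(3t), v(t) = -C_1e^(-3t) + C_2e^(3t)

Coefficient matrix A = [[-9, 12], [-6, 9]].
Characteristic polynomial det(A - λI) = λ^2 - 9 = 0.
Eigenvalues λ = -3, 3.
For λ=-3: (A-λI) row 1 is [-6, 12], so an eigenvector is (-2, -1).
For λ=3: (A-λI) row 1 is [-12, 12], so an eigenvector is (1, 1).
General solution: C_1e^(-3t)(-2,-1) + C_2e^(3t)(1,1).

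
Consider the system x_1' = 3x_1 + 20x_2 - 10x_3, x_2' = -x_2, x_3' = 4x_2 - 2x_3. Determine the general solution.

Coefficient matrix A = [[3, 20, -10], [0, -1, 0], [0, 4, -2]].
det(A - λI) = 0 gives eigenvalues λ = 3, -2, -1.
For λ=3: eigenvector (1,0,0).
For λ=-2: eigenvector (2,0,1).
For λ=-1: eigenvector (5,1,4).
General solution: c_1e^(3t)(1,0,0) + c_2e^(-2t)(2,0,1) + c_3e^(-t)(5,1,4).

x_1(t) = c_1e^(3t) + 2c_2e^(-2t) + 5c_3e^(-t), x_2(t) = c_3e^(-t), x_3(t) = c_2e^(-2t) + 4c_3e^(-t)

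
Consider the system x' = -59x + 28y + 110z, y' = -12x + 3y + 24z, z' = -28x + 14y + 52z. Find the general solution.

Coefficient matrix A = [[-59, 28, 110], [-12, 3, 24], [-28, 14, 52]].
det(A - λI) = 0 gives eigenvalues λ = -3, 3, -4.
For λ=-3: eigenvector (1,2,0).
For λ=3: eigenvector (4,1,2).
For λ=-4: eigenvector (2,0,1).
General solution: c_1e^(-3t)(1,2,0) + c_2e^(3t)(4,1,2) + c_3e^(-4t)(2,0,1).

x(t) = c_1e^(-3t) + 4c_2e^(3t) + 2c_3e^(-4t), y(t) = 2c_1e^(-3t) + c_2e^(3t), z(t) = 2c_2e^(3t) + c_3e^(-4t)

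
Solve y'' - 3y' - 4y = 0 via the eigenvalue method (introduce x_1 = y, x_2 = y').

y(t) = C_1e^(-t) + C_2e^(4t)

Let x_1 = y, x_2 = y'. Then x_1' = x_2 and x_2' = 4x_1 + 3x_2.
A = [[0,1],[4,3]]; det(A-λI) = λ^2 - 3λ - 4.
Eigenvalues λ = -1, 4 with eigenvectors (1,-1), (1,4).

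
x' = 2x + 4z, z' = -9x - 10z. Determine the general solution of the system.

x(t) = 2K_1e^(-4t) + 2K_2te^(-4t) + K_2e^(-4t), z(t) = -3K_1e^(-4t) - 3K_2te^(-4t) - K_2e^(-4t)

Coefficient matrix A = [[2, 4], [-9, -10]].
Characteristic polynomial det(A - λI) = λ^2 + 8λ + 16 = 0.
Single eigenvalue λ = -4 with algebraic multiplicity 2.
Eigenvector v = (2,-3); generalized eigenvector w with (A-λI)w=v is (1,-1).
General solution: e^(-4t)[K_1·v + K_2·(t·v + w)].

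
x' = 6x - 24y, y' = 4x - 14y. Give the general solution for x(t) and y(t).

x(t) = -3C_1e^(-2t) - 2C_2e^(-6t), y(t) = -C_1e^(-2t) - C_2e^(-6t)

Coefficient matrix A = [[6, -24], [4, -14]].
Characteristic polynomial det(A - λI) = λ^2 + 8λ + 12 = 0.
Eigenvalues λ = -2, -6.
For λ=-2: (A-λI) row 1 is [8, -24], so an eigenvector is (-3, -1).
For λ=-6: (A-λI) row 1 is [12, -24], so an eigenvector is (-2, -1).
General solution: C_1e^(-2t)(-3,-1) + C_2e^(-6t)(-2,-1).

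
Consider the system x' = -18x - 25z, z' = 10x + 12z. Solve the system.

x(t) = 2C_1e^(-3t)sin(5t) + C_1e^(-3t)cos(5t) + C_2e^(-3t)sin(5t) - 2C_2e^(-3t)cos(5t), z(t) = -C_1e^(-3t)sin(5t) - C_1e^(-3t)cos(5t) - C_2e^(-3t)sin(5t) + C_2e^(-3t)cos(5t)

Coefficient matrix A = [[-18, -25], [10, 12]].
Characteristic polynomial det(A - λI) = λ^2 + 6λ + 34 = 0.
Eigenvalues λ = -3 ± 5i (complex conjugate pair).
For λ=-3+5i: an eigenvector is (1,-1) - i(2,-1) = (1 - 2i, -1 + i).
A real fundamental pair from Re and Im of e^((-3+5i)t)v: X_1 = e^(-3t)(cos(5t)·(1,-1) + sin(5t)·(2,-1)), X_2 = e^(-3t)(sin(5t)·(1,-1) - cos(5t)·(2,-1)).
General solution: C_1X_1 + C_2X_2.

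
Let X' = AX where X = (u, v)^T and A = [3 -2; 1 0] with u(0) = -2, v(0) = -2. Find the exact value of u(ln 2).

A = [[3,-2],[1,0]]; eigenvalues λ = 2, 1.
Eigenvectors: (2,1) for λ=2, (1,1) for λ=1.
From the initial condition, c_1 = 0, c_2 = -2.
u(ln 2) = (0)(2^2)(2) + (-2)(2^1)(1) = -4.

-4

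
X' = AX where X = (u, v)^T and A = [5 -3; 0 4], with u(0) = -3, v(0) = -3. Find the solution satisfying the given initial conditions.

Coefficient matrix A = [[5, -3], [0, 4]].
Characteristic polynomial det(A - λI) = λ^2 - 9λ + 20 = 0.
Eigenvalues λ = 5, 4.
For λ=5: (A-λI) row 1 is [0, -3], so an eigenvector is (-1, 0).
For λ=4: (A-λI) row 1 is [1, -3], so an eigenvector is (-3, -1).
General solution: K_1e^(5t)(-1,0) + K_2e^(4t)(-3,-1).
Applying u(0)=-3, v(0)=-3 gives K_1=-6, K_2=3.

u(t) = 6e^(5t) - 9e^(4t), v(t) = -3e^(4t)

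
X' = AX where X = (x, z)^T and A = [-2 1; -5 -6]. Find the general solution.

x(t) = K_1e^(-4t)sin(t) - K_2e^(-4t)cos(t), z(t) = -2K_1e^(-4t)sin(t) + K_1e^(-4t)cos(t) + K_2e^(-4t)sin(t) + 2K_2e^(-4t)cos(t)

Coefficient matrix A = [[-2, 1], [-5, -6]].
Characteristic polynomial det(A - λI) = λ^2 + 8λ + 17 = 0.
Eigenvalues λ = -4 ± i (complex conjugate pair).
For λ=-4+i: an eigenvector is (0,1) - i(1,-2) = (0 - i, 1 + 2i).
A real fundamental pair from Re and Im of e^((-4+i)t)v: X_1 = e^(-4t)(cos(t)·(0,1) + sin(t)·(1,-2)), X_2 = e^(-4t)(sin(t)·(0,1) - cos(t)·(1,-2)).
General solution: K_1X_1 + K_2X_2.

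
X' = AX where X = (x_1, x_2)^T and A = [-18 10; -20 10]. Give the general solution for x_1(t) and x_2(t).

x_1(t) = 2c_1e^(-4t)sin(2t) - c_1e^(-4t)cos(2t) - c_2e^(-4t)sin(2t) - 2c_2e^(-4t)cos(2t), x_2(t) = 3c_1e^(-4t)sin(2t) - c_1e^(-4t)cos(2t) - c_2e^(-4t)sin(2t) - 3c_2e^(-4t)cos(2t)

Coefficient matrix A = [[-18, 10], [-20, 10]].
Characteristic polynomial det(A - λI) = λ^2 + 8λ + 20 = 0.
Eigenvalues λ = -4 ± 2i (complex conjugate pair).
For λ=-4+2i: an eigenvector is (-1,-1) - i(2,3) = (-1 - 2i, -1 - 3i).
A real fundamental pair from Re and Im of e^((-4+2i)t)v: X_1 = e^(-4t)(cos(2t)·(-1,-1) + sin(2t)·(2,3)), X_2 = e^(-4t)(sin(2t)·(-1,-1) - cos(2t)·(2,3)).
General solution: c_1X_1 + c_2X_2.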